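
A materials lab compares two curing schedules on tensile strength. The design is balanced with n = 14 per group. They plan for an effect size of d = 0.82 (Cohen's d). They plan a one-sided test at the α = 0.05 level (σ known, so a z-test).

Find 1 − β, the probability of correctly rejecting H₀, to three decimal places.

Power ≈ 0.700

Noncentrality parameter: δ = d·√(n/2) = 0.82 × √(14/2) = 2.1695
Critical value for a one-sided test at α = 0.05: z_α = 1.645.
Power = Φ(δ − 1.645) = Φ(0.525) = 0.7001.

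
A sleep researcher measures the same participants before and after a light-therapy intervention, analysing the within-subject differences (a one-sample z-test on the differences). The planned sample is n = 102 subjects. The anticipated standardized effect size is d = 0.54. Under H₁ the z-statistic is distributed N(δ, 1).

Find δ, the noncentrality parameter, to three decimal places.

δ ≈ 5.454

δ = d·√n = 0.54 × √102 = 5.4537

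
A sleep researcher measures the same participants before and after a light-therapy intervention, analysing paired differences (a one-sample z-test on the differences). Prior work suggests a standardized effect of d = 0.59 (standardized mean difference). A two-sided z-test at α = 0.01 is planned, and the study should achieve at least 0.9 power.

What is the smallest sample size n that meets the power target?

For power 0.9 need Φ(δ − z_{0.005}) = 0.9, so δ = z_{0.005} + z_{0.10} = 2.576 + 1.282 = 3.857.
(Ignoring the negligible lower-tail rejection probability gives the usual closed-form inversion.)
δ = d·√n ⇒ n = (δ/d)² = (3.857 / 0.59)² = 42.74.
Rounding up, n = 43.

n = 43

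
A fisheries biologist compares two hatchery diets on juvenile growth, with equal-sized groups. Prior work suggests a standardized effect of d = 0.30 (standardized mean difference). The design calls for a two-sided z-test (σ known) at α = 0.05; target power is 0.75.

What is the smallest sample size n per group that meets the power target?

Set Φ(δ − 1.960) = 0.75; then δ − 1.960 = Φ⁻¹(0.75) = 0.674, giving δ = 2.634.
(Ignoring the negligible lower-tail rejection probability gives the usual closed-form inversion.)
δ = d·√(n/2) ⇒ n = 2(δ/d)² = 2 × (2.634 / 0.30)² = 154.23.
Rounding up, n = 155 per group.

n = 155 per group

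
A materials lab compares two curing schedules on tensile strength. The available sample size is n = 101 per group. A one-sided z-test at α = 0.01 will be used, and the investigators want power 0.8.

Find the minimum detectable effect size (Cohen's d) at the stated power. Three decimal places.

d ≈ 0.446

Need Φ(δ − 2.326) = 0.8, so δ = 2.326 + 0.842 = 3.168.
δ = d·√(n/2) ⇒ d = δ/√(n/2) = 3.168/√(101/2) = 0.4458.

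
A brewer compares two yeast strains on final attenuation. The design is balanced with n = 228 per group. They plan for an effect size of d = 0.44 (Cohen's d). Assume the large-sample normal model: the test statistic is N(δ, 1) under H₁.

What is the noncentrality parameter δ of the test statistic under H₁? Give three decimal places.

δ = d·√(n/2) = 0.44 × √(228/2) = 4.6979

δ ≈ 4.698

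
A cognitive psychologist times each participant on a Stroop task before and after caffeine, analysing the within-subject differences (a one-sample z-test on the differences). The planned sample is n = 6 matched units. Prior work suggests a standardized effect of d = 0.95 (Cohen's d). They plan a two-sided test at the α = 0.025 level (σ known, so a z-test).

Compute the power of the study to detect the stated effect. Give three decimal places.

Power ≈ 0.534

Noncentrality parameter: δ = d·√n = 0.95 × √6 = 2.3270
Critical value for a two-sided test at α = 0.025: z_{α/2} = 2.241.
Power = Φ(δ − 2.241) + Φ(−δ − 2.241) = Φ(0.086) + Φ(-4.568) = 0.5341 + 0.0000 = 0.5341.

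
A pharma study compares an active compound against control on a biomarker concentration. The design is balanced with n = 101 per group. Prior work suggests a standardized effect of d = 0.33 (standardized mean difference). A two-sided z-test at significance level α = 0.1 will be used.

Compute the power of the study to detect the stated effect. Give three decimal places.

Noncentrality parameter: δ = d·√(n/2) = 0.33 × √(101/2) = 2.3451
Two-sided α = 0.1 → critical value z_{0.05} = 1.645.
Power = Φ(δ − 1.645) + Φ(−δ − 1.645) = Φ(0.700) + Φ(-3.990) = 0.7581 + 0.0000 = 0.7581.

Power ≈ 0.758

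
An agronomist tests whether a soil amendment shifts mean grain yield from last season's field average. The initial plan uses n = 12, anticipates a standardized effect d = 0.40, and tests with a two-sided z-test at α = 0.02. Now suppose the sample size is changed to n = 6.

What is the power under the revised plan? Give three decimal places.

With n = 6: δ = d·√n = 0.40 × √6 = 0.9798. Critical value z_{0.01} = 2.326.
Revised power = Φ(δ − 2.326) + Φ(−δ − 2.326) = Φ(-1.347) + Φ(-3.306) = 0.0891 + 0.0005 = 0.0895.

Power ≈ 0.090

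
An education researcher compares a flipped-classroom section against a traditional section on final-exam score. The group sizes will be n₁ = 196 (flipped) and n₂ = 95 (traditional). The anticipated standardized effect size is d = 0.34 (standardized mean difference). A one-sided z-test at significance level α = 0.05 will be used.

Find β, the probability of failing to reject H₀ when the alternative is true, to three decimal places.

Noncentrality parameter: δ = d / √(1/n₁ + 1/n₂) = 0.34 / √(1/196 + 1/95) = 2.7197
Critical value for a one-sided test at α = 0.05: z_α = 1.645.
Power = P(Z > 1.645 − δ) = Φ(1.075) = 0.8588.
Type II error: β = 1 − power = 1 − 0.8588 = 0.1412.

β ≈ 0.141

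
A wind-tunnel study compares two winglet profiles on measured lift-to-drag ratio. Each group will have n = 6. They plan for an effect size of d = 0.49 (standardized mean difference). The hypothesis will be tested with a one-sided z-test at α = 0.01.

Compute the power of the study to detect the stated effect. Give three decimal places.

Power ≈ 0.070

Noncentrality parameter: δ = d·√(n/2) = 0.49 × √(6/2) = 0.8487
Critical value for a one-sided test at α = 0.01: z_α = 2.326.
Power = Φ(δ − 2.326) = Φ(-1.478) = 0.0698.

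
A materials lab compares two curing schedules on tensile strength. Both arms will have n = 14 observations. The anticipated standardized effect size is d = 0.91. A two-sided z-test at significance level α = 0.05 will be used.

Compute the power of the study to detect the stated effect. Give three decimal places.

Noncentrality parameter: δ = d·√(n/2) = 0.91 × √(14/2) = 2.4076
Critical value for a two-sided test at α = 0.05: z_{α/2} = 1.960.
Power = Φ(δ − 1.960) + Φ(−δ − 1.960) = Φ(0.448) + Φ(-4.368) = 0.6728 + 0.0000 = 0.6728.

Power ≈ 0.673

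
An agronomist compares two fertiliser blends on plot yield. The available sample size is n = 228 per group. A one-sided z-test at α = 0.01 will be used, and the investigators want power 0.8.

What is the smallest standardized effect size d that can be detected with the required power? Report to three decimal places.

Need Φ(δ − 2.326) = 0.8, so δ = 2.326 + 0.842 = 3.168.
δ = d·√(n/2) ⇒ d = δ/√(n/2) = 3.168/√(228/2) = 0.2967.

d ≈ 0.297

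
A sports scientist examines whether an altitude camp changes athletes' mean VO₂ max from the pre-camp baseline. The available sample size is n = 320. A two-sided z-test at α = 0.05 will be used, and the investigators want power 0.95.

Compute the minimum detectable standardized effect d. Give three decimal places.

Need Φ(δ − 1.960) = 0.95, so δ = 1.960 + 1.645 = 3.605.
(Lower-tail contribution to power is negligible for δ > 0.)
δ = d·√n ⇒ d = δ/√n = 3.605/√320 = 0.2015.

d ≈ 0.202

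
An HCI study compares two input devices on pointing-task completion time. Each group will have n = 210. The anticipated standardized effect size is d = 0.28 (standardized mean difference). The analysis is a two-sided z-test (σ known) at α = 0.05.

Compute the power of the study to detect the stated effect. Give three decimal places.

Noncentrality parameter: δ = d·√(n/2) = 0.28 × √(210/2) = 2.8691
Two-sided α = 0.05 → critical value z_{0.025} = 1.960.
Power = Φ(δ − 1.960) + Φ(−δ − 1.960) = Φ(0.909) + Φ(-4.829) = 0.8184 + 0.0000 = 0.8184.

Power ≈ 0.818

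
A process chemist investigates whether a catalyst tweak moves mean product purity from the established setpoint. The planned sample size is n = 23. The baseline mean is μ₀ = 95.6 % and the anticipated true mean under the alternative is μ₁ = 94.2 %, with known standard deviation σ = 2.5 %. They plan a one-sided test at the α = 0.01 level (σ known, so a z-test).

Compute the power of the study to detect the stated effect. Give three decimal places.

Power ≈ 0.640

Standardized effect: d = |μ₁ − μ₀| / σ = |94.2 − 95.6| / 2.5 = 0.5600
Noncentrality parameter: δ = d·√n = 0.5600 × √23 = 2.6857
Critical value for a one-sided test at α = 0.01: z_α = 2.326.
Power = P(Z > 2.326 − δ) = Φ(0.359) = 0.6403.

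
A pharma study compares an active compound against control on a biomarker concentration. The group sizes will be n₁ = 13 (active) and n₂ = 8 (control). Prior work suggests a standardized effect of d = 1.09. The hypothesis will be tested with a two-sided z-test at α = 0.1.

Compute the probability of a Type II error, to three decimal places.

β ≈ 0.217

Noncentrality parameter: δ = d / √(1/n₁ + 1/n₂) = 1.09 / √(1/13 + 1/8) = 2.4257
Two-sided α = 0.1 → critical value z_{0.05} = 1.645.
Power = Φ(δ − 1.645) + Φ(−δ − 1.645) = Φ(0.781) + Φ(-4.071) = 0.7825 + 0.0000 = 0.7826.
Type II error: β = 1 − power = 1 − 0.7826 = 0.2174.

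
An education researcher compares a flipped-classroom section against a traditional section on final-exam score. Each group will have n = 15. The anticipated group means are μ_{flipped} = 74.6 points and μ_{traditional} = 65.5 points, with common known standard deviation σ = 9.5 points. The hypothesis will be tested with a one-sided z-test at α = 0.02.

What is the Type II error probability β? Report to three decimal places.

β ≈ 0.284

Standardized effect: d = |μ_{flipped} − μ_{traditional}| / σ = |74.6 − 65.5| / 9.5 = 0.9579
Noncentrality parameter: δ = d·√(n/2) = 0.9579 × √(15/2) = 2.6233
One-sided α = 0.02 → critical value z_{0.02} = 2.054.
Power = Φ(δ − 2.054) = Φ(0.570) = 0.7155.
Type II error: β = 1 − power = 1 − 0.7155 = 0.2845.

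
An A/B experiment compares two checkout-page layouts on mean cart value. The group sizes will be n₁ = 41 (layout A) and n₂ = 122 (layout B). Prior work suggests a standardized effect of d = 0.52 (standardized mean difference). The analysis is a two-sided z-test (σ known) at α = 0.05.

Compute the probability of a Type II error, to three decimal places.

Noncentrality parameter: δ = d / √(1/n₁ + 1/n₂) = 0.52 / √(1/41 + 1/122) = 2.8806
Critical value for a two-sided test at α = 0.05: z_{α/2} = 1.960.
Power = Φ(δ − 1.960) + Φ(−δ − 1.960) = Φ(0.921) + Φ(-4.841) = 0.8214 + 0.0000 = 0.8214.
Type II error: β = 1 − power = 1 − 0.8214 = 0.1786.

β ≈ 0.179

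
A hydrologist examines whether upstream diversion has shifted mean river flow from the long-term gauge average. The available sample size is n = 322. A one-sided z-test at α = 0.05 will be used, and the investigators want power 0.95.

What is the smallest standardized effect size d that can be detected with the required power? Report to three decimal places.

Required noncentrality: δ = z_{0.05} + z_{0.05} = 1.645 + 1.645 = 3.290.
δ = d·√n ⇒ d = δ/√n = 3.290/√322 = 0.1833.

d ≈ 0.183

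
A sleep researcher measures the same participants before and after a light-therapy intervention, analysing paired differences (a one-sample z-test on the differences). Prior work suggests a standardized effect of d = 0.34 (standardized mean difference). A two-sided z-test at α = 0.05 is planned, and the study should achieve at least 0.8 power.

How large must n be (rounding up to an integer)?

For power 0.8 need Φ(δ − z_{0.025}) = 0.8, so δ = z_{0.025} + z_{0.20} = 1.960 + 0.842 = 2.802.
(The Φ(−δ − z_{α/2}) term is vanishingly small for δ > 0 and is dropped in the standard sample-size formula.)
δ = d·√n ⇒ n = (δ/d)² = (2.802 / 0.34)² = 67.90.
Rounding up, n = 68.

n = 68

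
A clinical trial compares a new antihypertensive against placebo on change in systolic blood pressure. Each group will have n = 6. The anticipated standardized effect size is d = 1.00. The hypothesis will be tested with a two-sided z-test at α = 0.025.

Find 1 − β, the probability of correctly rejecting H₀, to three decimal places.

Power ≈ 0.305

Noncentrality parameter: δ = d·√(n/2) = 1.00 × √(6/2) = 1.7321
Critical value for a two-sided test at α = 0.025: z_{α/2} = 2.241.
Power = Φ(δ − 2.241) + Φ(−δ − 2.241) = Φ(-0.509) + Φ(-3.973) = 0.3053 + 0.0000 = 0.3053.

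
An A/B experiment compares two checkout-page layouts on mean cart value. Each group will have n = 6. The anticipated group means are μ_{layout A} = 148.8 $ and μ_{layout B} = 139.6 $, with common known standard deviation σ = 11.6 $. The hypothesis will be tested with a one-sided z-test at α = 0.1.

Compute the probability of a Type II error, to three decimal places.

β ≈ 0.463

Standardized effect: d = |μ_{layout A} − μ_{layout B}| / σ = |148.8 − 139.6| / 11.6 = 0.7931
Noncentrality parameter: δ = d·√(n/2) = 0.7931 × √(6/2) = 1.3737
Critical value for a one-sided test at α = 0.1: z_α = 1.282.
Power = Φ(δ − 1.282) = Φ(0.092) = 0.5367.
Type II error: β = 1 − power = 1 − 0.5367 = 0.4633.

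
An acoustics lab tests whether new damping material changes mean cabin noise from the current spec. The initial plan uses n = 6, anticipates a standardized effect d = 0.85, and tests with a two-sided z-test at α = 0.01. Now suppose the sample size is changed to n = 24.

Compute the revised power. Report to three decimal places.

With n = 24: δ = d·√n = 0.85 × √24 = 4.1641. Critical value z_{0.005} = 2.576.
Revised power = Φ(δ − 2.576) + Φ(−δ − 2.576) = Φ(1.588) + Φ(-6.740) = 0.9439 + 0.0000 = 0.9439.

Power ≈ 0.944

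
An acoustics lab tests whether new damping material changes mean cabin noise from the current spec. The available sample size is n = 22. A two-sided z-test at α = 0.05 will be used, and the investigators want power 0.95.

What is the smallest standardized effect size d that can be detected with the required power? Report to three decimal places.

Required noncentrality: δ = z_{0.025} + z_{0.05} = 1.960 + 1.645 = 3.605.
(The second rejection-region term Φ(−δ − z_{α/2}) is negligible and dropped.)
δ = d·√n ⇒ d = δ/√n = 3.605/√22 = 0.7685.

d ≈ 0.769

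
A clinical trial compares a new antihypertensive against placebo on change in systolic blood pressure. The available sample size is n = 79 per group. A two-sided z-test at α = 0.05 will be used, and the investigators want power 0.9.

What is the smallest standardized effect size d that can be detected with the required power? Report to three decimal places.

d ≈ 0.516

Required noncentrality: δ = z_{0.025} + z_{0.10} = 1.960 + 1.282 = 3.242.
(Lower-tail contribution to power is negligible for δ > 0.)
δ = d·√(n/2) ⇒ d = δ/√(n/2) = 3.242/√(79/2) = 0.5158.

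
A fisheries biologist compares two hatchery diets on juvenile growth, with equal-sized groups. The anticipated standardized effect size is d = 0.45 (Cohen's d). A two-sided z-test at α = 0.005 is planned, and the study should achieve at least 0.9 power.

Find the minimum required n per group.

Set Φ(δ − 2.807) = 0.9; then δ − 2.807 = Φ⁻¹(0.9) = 1.282, giving δ = 4.089.
(The Φ(−δ − z_{α/2}) term is vanishingly small for δ > 0 and is dropped in the standard sample-size formula.)
δ = d·√(n/2) ⇒ n = 2(δ/d)² = 2 × (4.089 / 0.45)² = 165.10.
Rounding up, n = 166 per group.

n = 166 per group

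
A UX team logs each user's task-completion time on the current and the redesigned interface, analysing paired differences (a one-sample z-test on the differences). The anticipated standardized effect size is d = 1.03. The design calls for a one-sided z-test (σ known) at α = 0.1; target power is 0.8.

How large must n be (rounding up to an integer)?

n = 5

Set Φ(δ − 1.282) = 0.8; then δ − 1.282 = Φ⁻¹(0.8) = 0.842, giving δ = 2.123.
δ = d·√n ⇒ n = (δ/d)² = (2.123 / 1.03)² = 4.25.
Round up to the next whole unit.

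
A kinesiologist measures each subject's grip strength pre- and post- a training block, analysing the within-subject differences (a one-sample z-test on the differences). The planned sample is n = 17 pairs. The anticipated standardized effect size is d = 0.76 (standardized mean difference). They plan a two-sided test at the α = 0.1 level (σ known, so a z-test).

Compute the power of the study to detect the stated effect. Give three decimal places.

Power ≈ 0.932

Noncentrality parameter: δ = d·√n = 0.76 × √17 = 3.1336
Critical value for a two-sided test at α = 0.1: z_{α/2} = 1.645.
Power = Φ(δ − 1.645) + Φ(−δ − 1.645) = Φ(1.489) + Φ(-4.778) = 0.9317 + 0.0000 = 0.9317.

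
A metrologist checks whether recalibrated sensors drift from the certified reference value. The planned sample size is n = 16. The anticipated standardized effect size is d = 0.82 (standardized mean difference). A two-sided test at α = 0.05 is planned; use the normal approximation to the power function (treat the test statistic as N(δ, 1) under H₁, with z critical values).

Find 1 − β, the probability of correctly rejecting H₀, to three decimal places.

Noncentrality parameter: δ = d·√n = 0.82 × √16 = 3.2800
Critical value for a two-sided test at α = 0.05: z_{α/2} = 1.960.
Power = Φ(δ − 1.960) + Φ(−δ − 1.960) = Φ(1.320) + Φ(-5.240) = 0.9066 + 0.0000 = 0.9066.

Power ≈ 0.907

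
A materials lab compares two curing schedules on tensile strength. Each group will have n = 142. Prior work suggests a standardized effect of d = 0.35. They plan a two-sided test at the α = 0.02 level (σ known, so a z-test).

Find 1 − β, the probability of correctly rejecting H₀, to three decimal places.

Power ≈ 0.733

Noncentrality parameter: δ = d·√(n/2) = 0.35 × √(142/2) = 2.9492
Two-sided α = 0.02 → critical value z_{0.01} = 2.326.
Power = Φ(δ − 2.326) + Φ(−δ − 2.326) = Φ(0.623) + Φ(-5.276) = 0.7333 + 0.0000 = 0.7333.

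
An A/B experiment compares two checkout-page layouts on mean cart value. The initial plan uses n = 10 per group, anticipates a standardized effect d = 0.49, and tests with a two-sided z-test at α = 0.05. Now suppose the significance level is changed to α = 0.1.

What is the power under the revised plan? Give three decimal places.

Power ≈ 0.295

δ = d·√(n/2) = 0.49 × √(10/2) = 1.0957 (unchanged). New critical value: z_{0.05} = 1.645.
Revised power = Φ(δ − 1.645) + Φ(−δ − 1.645) = Φ(-0.549) + Φ(-2.741) = 0.2914 + 0.0031 = 0.2945.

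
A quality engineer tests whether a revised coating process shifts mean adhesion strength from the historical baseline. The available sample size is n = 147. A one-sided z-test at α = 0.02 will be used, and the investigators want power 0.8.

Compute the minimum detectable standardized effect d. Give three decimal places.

Required noncentrality: δ = z_{0.02} + z_{0.20} = 2.054 + 0.842 = 2.895.
δ = d·√n ⇒ d = δ/√n = 2.895/√147 = 0.2388.

d ≈ 0.239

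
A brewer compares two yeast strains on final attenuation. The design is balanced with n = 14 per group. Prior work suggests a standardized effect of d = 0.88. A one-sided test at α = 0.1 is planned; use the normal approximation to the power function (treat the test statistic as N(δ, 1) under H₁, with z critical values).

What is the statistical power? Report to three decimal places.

Power ≈ 0.852

Noncentrality parameter: δ = d·√(n/2) = 0.88 × √(14/2) = 2.3283
Critical value for a one-sided test at α = 0.1: z_α = 1.282.
Power = Φ(δ − 1.282) = Φ(1.047) = 0.8524.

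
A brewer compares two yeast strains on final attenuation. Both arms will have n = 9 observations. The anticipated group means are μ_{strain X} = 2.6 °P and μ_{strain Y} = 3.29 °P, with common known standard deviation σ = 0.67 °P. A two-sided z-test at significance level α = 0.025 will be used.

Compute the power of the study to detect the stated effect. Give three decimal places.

Power ≈ 0.477

Standardized effect: d = |μ_{strain X} − μ_{strain Y}| / σ = |2.6 − 3.29| / 0.67 = 1.0299
Noncentrality parameter: δ = d·√(n/2) = 1.0299 × √(9/2) = 2.1846
Two-sided α = 0.025 → critical value z_{0.0125} = 2.241.
Power = Φ(δ − 2.241) + Φ(−δ − 2.241) = Φ(-0.057) + Φ(-4.426) = 0.4774 + 0.0000 = 0.4774.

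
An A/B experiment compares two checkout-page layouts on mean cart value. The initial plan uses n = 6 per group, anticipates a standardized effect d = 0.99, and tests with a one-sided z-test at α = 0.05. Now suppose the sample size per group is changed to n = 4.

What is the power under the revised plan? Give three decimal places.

With n = 4 per group: δ = d·√(n/2) = 0.99 × √(4/2) = 1.4001. Critical value z_{0.05} = 1.645.
Revised power = Φ(δ − 1.645) = Φ(-0.245) = 0.4033.

Power ≈ 0.403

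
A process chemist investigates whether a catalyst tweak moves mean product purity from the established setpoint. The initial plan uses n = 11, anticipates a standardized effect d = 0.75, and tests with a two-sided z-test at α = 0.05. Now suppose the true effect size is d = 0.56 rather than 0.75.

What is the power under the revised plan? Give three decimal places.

Power ≈ 0.459

With d = 0.56: δ = d·√n = 0.56 × √11 = 1.8573. Critical value z_{0.025} = 1.960.
Revised power = Φ(δ − 1.960) + Φ(−δ − 1.960) = Φ(-0.103) + Φ(-3.817) = 0.4591 + 0.0001 = 0.4592.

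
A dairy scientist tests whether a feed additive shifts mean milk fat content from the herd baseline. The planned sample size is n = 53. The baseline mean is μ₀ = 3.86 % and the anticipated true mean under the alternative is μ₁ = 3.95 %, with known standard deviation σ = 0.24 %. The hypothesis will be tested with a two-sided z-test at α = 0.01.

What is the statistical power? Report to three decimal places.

Standardized effect: d = |μ₁ − μ₀| / σ = |3.95 − 3.86| / 0.24 = 0.3750
Noncentrality parameter: δ = d·√n = 0.3750 × √53 = 2.7300
Two-sided α = 0.01 → critical value z_{0.005} = 2.576.
Power = Φ(δ − 2.576) + Φ(−δ − 2.576) = Φ(0.154) + Φ(-5.306) = 0.5613 + 0.0000 = 0.5613.

Power ≈ 0.561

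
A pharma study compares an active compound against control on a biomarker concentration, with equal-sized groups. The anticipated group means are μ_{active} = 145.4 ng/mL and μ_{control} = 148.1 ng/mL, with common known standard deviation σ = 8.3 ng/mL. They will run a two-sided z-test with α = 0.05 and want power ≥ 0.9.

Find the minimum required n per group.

n = 199 per group

Standardized effect: d = |μ_{active} − μ_{control}| / σ = |145.4 − 148.1| / 8.3 = 0.3253
Set Φ(δ − 1.960) = 0.9; then δ − 1.960 = Φ⁻¹(0.9) = 1.282, giving δ = 3.242.
(The Φ(−δ − z_{α/2}) term is vanishingly small for δ > 0 and is dropped in the standard sample-size formula.)
δ = d·√(n/2) ⇒ n = 2(δ/d)² = 2 × (3.242 / 0.3253)² = 198.59.
Rounding up, n = 199 per group.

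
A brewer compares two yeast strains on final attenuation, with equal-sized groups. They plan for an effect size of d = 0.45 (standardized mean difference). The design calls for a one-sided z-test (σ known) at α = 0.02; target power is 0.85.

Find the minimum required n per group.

Set Φ(δ − 2.054) = 0.85; then δ − 2.054 = Φ⁻¹(0.85) = 1.036, giving δ = 3.090.
δ = d·√(n/2) ⇒ n = 2(δ/d)² = 2 × (3.090 / 0.45)² = 94.31.
Round up to the next whole unit.

n = 95 per group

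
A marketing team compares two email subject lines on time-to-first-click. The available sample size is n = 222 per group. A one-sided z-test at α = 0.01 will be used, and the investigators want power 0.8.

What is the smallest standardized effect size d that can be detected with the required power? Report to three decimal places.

Required noncentrality: δ = z_{0.01} + z_{0.20} = 2.326 + 0.842 = 3.168.
δ = d·√(n/2) ⇒ d = δ/√(n/2) = 3.168/√(222/2) = 0.3007.

d ≈ 0.301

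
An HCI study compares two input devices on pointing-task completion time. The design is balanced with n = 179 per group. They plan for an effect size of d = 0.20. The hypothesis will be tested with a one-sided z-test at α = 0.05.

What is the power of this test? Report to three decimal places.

Power ≈ 0.598

Noncentrality parameter: δ = d·√(n/2) = 0.20 × √(179/2) = 1.8921
Critical value for a one-sided test at α = 0.05: z_α = 1.645.
Power = P(Z > 1.645 − δ) = Φ(0.247) = 0.5976.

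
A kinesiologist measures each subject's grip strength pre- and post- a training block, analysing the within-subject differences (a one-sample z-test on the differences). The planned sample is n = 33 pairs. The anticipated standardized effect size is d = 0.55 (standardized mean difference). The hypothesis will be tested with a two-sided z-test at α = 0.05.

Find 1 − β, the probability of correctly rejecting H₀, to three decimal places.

Noncentrality parameter: δ = d·√n = 0.55 × √33 = 3.1595
Critical value for a two-sided test at α = 0.05: z_{α/2} = 1.960.
Power = Φ(δ − 1.960) + Φ(−δ − 1.960) = Φ(1.200) + Φ(-5.119) = 0.8848 + 0.0000 = 0.8848.

Power ≈ 0.885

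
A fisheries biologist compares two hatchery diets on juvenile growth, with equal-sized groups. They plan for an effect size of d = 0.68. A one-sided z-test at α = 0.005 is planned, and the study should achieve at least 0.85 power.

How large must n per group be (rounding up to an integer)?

n = 57 per group

Set Φ(δ − 2.576) = 0.85; then δ − 2.576 = Φ⁻¹(0.85) = 1.036, giving δ = 3.612.
δ = d·√(n/2) ⇒ n = 2(δ/d)² = 2 × (3.612 / 0.68)² = 56.44.
Round up to the next whole unit.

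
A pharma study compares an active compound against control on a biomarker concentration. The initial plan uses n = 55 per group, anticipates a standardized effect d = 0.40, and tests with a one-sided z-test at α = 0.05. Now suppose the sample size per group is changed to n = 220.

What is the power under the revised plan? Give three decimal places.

With n = 220 per group: δ = d·√(n/2) = 0.40 × √(220/2) = 4.1952. Critical value z_{0.05} = 1.645.
Revised power = P(Z > 1.645 − δ) = Φ(2.550) = 0.9946.

Power ≈ 0.995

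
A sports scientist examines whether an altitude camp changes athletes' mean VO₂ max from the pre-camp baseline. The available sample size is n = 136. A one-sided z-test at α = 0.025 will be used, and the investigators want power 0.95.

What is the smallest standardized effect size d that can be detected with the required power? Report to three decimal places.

d ≈ 0.309

Need Φ(δ − 1.960) = 0.95, so δ = 1.960 + 1.645 = 3.605.
δ = d·√n ⇒ d = δ/√n = 3.605/√136 = 0.3091.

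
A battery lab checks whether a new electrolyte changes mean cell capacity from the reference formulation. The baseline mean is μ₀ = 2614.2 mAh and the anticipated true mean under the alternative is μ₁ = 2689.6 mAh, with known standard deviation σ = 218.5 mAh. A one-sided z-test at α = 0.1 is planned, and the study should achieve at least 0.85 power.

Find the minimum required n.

Standardized effect: d = |μ₁ − μ₀| / σ = |2689.6 − 2614.2| / 218.5 = 0.3451
For power 0.85 need Φ(δ − z_{0.1}) = 0.85, so δ = z_{0.1} + z_{0.15} = 1.282 + 1.036 = 2.318.
δ = d·√n ⇒ n = (δ/d)² = (2.318 / 0.3451)² = 45.12.
Rounding up, n = 46.

n = 46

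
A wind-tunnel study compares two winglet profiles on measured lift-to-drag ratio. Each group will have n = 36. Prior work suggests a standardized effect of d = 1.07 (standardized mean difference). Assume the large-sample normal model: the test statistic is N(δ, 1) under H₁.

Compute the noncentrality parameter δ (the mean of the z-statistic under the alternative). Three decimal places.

δ = d·√(n/2) = 1.07 × √(36/2) = 4.5396

δ ≈ 4.540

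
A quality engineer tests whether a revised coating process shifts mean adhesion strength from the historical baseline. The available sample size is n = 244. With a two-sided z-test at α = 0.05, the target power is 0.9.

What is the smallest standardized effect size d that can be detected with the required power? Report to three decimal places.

d ≈ 0.208

Required noncentrality: δ = z_{0.025} + z_{0.10} = 1.960 + 1.282 = 3.242.
(The second rejection-region term Φ(−δ − z_{α/2}) is negligible and dropped.)
δ = d·√n ⇒ d = δ/√n = 3.242/√244 = 0.2075.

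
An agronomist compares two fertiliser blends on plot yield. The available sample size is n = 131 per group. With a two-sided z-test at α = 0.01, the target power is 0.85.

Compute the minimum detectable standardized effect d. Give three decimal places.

Required noncentrality: δ = z_{0.005} + z_{0.15} = 2.576 + 1.036 = 3.612.
(The second rejection-region term Φ(−δ − z_{α/2}) is negligible and dropped.)
δ = d·√(n/2) ⇒ d = δ/√(n/2) = 3.612/√(131/2) = 0.4463.

d ≈ 0.446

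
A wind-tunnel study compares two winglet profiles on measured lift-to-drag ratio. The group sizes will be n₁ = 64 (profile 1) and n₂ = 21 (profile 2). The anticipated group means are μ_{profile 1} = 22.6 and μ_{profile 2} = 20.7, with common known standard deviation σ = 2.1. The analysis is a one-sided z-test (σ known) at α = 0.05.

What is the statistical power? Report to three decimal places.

Standardized effect: d = |μ_{profile 1} − μ_{profile 2}| / σ = |22.6 − 20.7| / 2.1 = 0.9048
Noncentrality parameter: δ = d / √(1/n₁ + 1/n₂) = 0.9048 / √(1/64 + 1/21) = 3.5977
Critical value for a one-sided test at α = 0.05: z_α = 1.645.
Power = P(Z > 1.645 − δ) = Φ(1.953) = 0.9746.

Power ≈ 0.975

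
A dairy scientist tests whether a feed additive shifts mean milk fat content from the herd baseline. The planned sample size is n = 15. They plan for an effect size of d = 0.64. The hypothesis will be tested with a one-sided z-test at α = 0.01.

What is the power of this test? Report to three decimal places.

Noncentrality parameter: δ = d·√n = 0.64 × √15 = 2.4787
Critical value for a one-sided test at α = 0.01: z_α = 2.326.
Power = Φ(δ − 2.326) = Φ(0.152) = 0.5605.

Power ≈ 0.561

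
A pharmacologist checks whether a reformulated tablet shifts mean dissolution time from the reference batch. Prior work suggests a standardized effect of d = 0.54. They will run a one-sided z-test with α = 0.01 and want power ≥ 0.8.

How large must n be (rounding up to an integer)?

n = 35

For power 0.8 need Φ(δ − z_{0.01}) = 0.8, so δ = z_{0.01} + z_{0.20} = 2.326 + 0.842 = 3.168.
δ = d·√n ⇒ n = (δ/d)² = (3.168 / 0.54)² = 34.42.
Rounding up, n = 35.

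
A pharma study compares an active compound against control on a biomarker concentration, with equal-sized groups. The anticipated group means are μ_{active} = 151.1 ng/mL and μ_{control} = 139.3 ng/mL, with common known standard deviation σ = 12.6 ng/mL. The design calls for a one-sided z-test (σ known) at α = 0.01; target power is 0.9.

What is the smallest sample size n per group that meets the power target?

n = 30 per group

Standardized effect: d = |μ_{active} − μ_{control}| / σ = |151.1 − 139.3| / 12.6 = 0.9365
For power 0.9 need Φ(δ − z_{0.01}) = 0.9, so δ = z_{0.01} + z_{0.10} = 2.326 + 1.282 = 3.608.
δ = d·√(n/2) ⇒ n = 2(δ/d)² = 2 × (3.608 / 0.9365)² = 29.68.
Round up to the next whole unit.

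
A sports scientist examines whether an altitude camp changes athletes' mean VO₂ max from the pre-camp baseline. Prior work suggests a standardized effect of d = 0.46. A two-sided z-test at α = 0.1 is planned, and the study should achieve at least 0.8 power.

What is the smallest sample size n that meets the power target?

For power 0.8 need Φ(δ − z_{0.05}) = 0.8, so δ = z_{0.05} + z_{0.20} = 1.645 + 0.842 = 2.486.
(Ignoring the negligible lower-tail rejection probability gives the usual closed-form inversion.)
δ = d·√n ⇒ n = (δ/d)² = (2.486 / 0.46)² = 29.22.
Rounding up, n = 30.

n = 30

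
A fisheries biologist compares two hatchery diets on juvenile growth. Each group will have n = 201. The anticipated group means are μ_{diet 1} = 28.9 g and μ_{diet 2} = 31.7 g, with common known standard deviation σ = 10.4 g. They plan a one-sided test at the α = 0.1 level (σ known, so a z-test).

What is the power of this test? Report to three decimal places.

Power ≈ 0.922

Standardized effect: d = |μ_{diet 1} − μ_{diet 2}| / σ = |28.9 − 31.7| / 10.4 = 0.2692
Noncentrality parameter: δ = d·√(n/2) = 0.2692 × √(201/2) = 2.6990
Critical value for a one-sided test at α = 0.1: z_α = 1.282.
Power = Φ(δ − 1.282) = Φ(1.417) = 0.9218.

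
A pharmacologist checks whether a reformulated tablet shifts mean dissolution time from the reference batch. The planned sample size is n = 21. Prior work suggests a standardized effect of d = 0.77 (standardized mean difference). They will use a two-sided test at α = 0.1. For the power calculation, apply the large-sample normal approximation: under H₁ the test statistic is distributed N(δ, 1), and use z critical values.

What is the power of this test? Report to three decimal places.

Noncentrality parameter: δ = d·√n = 0.77 × √21 = 3.5286
Critical value for a two-sided test at α = 0.1: z_{α/2} = 1.645.
Power = Φ(δ − 1.645) + Φ(−δ − 1.645) = Φ(1.884) + Φ(-5.173) = 0.9702 + 0.0000 = 0.9702.

Power ≈ 0.970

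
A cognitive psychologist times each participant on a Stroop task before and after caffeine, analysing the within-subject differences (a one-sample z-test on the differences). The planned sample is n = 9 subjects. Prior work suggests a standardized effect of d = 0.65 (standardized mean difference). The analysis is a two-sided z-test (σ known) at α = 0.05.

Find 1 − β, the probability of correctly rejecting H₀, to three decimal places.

Noncentrality parameter: δ = d·√n = 0.65 × √9 = 1.9500
Critical value for a two-sided test at α = 0.05: z_{α/2} = 1.960.
Power = Φ(δ − 1.960) + Φ(−δ − 1.960) = Φ(-0.010) + Φ(-3.910) = 0.4960 + 0.0000 = 0.4961.

Power ≈ 0.496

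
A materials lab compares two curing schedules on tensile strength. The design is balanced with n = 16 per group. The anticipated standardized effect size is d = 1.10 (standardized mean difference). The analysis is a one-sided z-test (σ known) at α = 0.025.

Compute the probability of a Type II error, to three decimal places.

Noncentrality parameter: δ = d·√(n/2) = 1.10 × √(16/2) = 3.1113
Critical value for a one-sided test at α = 0.025: z_α = 1.960.
Power = Φ(δ − 1.960) = Φ(1.151) = 0.8752.
Type II error: β = 1 − power = 1 − 0.8752 = 0.1248.

β ≈ 0.125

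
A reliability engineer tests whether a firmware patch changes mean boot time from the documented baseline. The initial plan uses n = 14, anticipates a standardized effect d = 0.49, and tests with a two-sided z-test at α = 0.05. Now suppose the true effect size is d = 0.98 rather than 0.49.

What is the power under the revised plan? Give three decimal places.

With d = 0.98: δ = d·√n = 0.98 × √14 = 3.6668. Critical value z_{0.025} = 1.960.
Revised power = Φ(δ − 1.960) + Φ(−δ − 1.960) = Φ(1.707) + Φ(-5.627) = 0.9561 + 0.0000 = 0.9561.

Power ≈ 0.956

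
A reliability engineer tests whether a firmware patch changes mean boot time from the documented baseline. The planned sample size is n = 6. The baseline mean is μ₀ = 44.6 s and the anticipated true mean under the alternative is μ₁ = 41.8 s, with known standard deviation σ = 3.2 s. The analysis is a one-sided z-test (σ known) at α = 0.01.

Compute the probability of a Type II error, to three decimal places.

Standardized effect: d = |μ₁ − μ₀| / σ = |41.8 − 44.6| / 3.2 = 0.8750
Noncentrality parameter: δ = d·√n = 0.8750 × √6 = 2.1433
Critical value for a one-sided test at α = 0.01: z_α = 2.326.
Power = Φ(δ − 2.326) = Φ(-0.183) = 0.4274.
Type II error: β = 1 − power = 1 − 0.4274 = 0.5726.

β ≈ 0.573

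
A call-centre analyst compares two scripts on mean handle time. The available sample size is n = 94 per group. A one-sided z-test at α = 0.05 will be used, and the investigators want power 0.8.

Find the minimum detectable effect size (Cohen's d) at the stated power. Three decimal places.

Required noncentrality: δ = z_{0.05} + z_{0.20} = 1.645 + 0.842 = 2.486.
δ = d·√(n/2) ⇒ d = δ/√(n/2) = 2.486/√(94/2) = 0.3627.

d ≈ 0.363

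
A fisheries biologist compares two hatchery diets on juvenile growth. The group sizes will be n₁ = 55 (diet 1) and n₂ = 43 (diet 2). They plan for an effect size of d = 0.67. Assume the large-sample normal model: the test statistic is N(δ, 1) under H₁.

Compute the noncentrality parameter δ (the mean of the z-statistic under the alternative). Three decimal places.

The noncentrality parameter scales effect size by the design's sample-size factor: δ = d / √(1/n₁ + 1/n₂) = 0.67 / √(1/55 + 1/43) = 3.2914

δ ≈ 3.291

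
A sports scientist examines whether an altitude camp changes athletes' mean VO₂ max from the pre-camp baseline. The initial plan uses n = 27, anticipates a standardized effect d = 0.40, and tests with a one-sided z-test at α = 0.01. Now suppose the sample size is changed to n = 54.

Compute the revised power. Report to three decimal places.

Power ≈ 0.730

With n = 54: δ = d·√n = 0.40 × √54 = 2.9394. Critical value z_{0.01} = 2.326.
Revised power = Φ(δ − 2.326) = Φ(0.613) = 0.7301.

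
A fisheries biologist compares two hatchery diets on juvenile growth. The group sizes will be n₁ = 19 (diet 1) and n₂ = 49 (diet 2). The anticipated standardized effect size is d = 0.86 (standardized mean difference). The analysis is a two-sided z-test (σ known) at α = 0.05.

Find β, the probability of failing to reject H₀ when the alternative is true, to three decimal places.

β ≈ 0.111

Noncentrality parameter: δ = d / √(1/n₁ + 1/n₂) = 0.86 / √(1/19 + 1/49) = 3.1821
Two-sided α = 0.05 → critical value z_{0.025} = 1.960.
Power = Φ(δ − 1.960) + Φ(−δ − 1.960) = Φ(1.222) + Φ(-5.142) = 0.8892 + 0.0000 = 0.8892.
Type II error: β = 1 − power = 1 − 0.8892 = 0.1108.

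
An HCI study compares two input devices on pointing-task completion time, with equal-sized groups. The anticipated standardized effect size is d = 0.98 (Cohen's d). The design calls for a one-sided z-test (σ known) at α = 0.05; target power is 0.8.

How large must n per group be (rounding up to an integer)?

n = 13 per group

Set Φ(δ − 1.645) = 0.8; then δ − 1.645 = Φ⁻¹(0.8) = 0.842, giving δ = 2.486.
δ = d·√(n/2) ⇒ n = 2(δ/d)² = 2 × (2.486 / 0.98)² = 12.87.
Rounding up, n = 13 per group.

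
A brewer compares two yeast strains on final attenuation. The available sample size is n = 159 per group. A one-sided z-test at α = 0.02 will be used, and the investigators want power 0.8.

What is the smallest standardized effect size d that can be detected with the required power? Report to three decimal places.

d ≈ 0.325

Required noncentrality: δ = z_{0.02} + z_{0.20} = 2.054 + 0.842 = 2.895.
δ = d·√(n/2) ⇒ d = δ/√(n/2) = 2.895/√(159/2) = 0.3247.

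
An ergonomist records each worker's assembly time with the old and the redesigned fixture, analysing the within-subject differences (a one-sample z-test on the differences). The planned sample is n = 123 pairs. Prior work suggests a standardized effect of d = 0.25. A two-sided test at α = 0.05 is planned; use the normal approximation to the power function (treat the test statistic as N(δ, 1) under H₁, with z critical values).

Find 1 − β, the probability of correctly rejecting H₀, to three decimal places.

Power ≈ 0.792

Noncentrality parameter: λ = d·√n = 0.25 × √123 = 2.7726
Two-sided α = 0.05 → critical value z_{0.025} = 1.960.
Power = Φ(λ − 1.960) + Φ(−λ − 1.960) = Φ(0.813) + Φ(-4.733) = 0.7918 + 0.0000 = 0.7918.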